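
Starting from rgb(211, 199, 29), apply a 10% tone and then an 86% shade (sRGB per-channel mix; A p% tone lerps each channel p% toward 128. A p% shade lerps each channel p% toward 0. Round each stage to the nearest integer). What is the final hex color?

A 10% tone moves each channel 10% toward 128:
  R: 211 − 8.3 = 202.7 → 203
  G: 199 − 7.1 = 191.9 → 192
  B: 29 + 0.1×(128−29) = 29 + 9.9 = 38.9 → 39
After the tone: rgb(203, 192, 39) = #cbc027.
Lerp each channel 86% toward 0:
  R: 203 + 0.86×(0−203) = 203 − 174.58 = 28.42 → 28
  G: 192 − 165.12 = 26.88 → 27
  B: 39 + 0.86×(0−39) = 39 − 33.54 = 5.46 → 5
rgb(28, 27, 5) = #1c1b05.

#1c1b05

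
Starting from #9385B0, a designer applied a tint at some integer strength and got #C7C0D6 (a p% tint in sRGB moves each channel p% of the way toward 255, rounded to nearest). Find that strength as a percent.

48%

#9385B0 is rgb(147, 133, 176); #C7C0D6 is rgb(199, 192, 214).
On the G channel (widest range): 192 ≈ 133 + (p/100)(255 − 133), so p ≈ 100×(192 − 133)/(255 − 133) = 5900/122 = 48.36.
p = 48 reproduces all three channels after rounding.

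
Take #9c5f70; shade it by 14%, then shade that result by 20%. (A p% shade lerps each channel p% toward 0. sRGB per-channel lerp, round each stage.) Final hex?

#9c5f70 is rgb(156, 95, 112).
Lerp each channel 14% toward 0:
  R: 156 − 21.84 = 134.16 → 134
  G: 95 − 13.3 = 81.7 → 82
  B: 112 − 15.68 = 96.32 → 96
After the shade: rgb(134, 82, 96) = #865260.
A 20% shade moves each channel 20% toward 0:
  R: 134 + 0.2×(0−134) = 134 − 26.8 = 107.2 → 107
  G: 82 − 16.4 = 65.6 → 66
  B: 96 + 0.2×(0−96) = 96 − 19.2 = 76.8 → 77
rgb(107, 66, 77) = #6b424d.

#6b424d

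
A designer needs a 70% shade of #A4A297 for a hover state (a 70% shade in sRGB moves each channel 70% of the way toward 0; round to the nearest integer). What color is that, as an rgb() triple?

rgb(49, 49, 45)

#A4A297 is rgb(164, 162, 151).
A 70% shade moves each channel 70% toward 0:
  R: 164 + 0.7×(0−164) = 164 − 114.8 = 49.2 → 49
  G: 162 + 0.7×(0−162) = 162 − 113.4 = 48.6 → 49
  B: 151 − 105.7 = 45.3 → 45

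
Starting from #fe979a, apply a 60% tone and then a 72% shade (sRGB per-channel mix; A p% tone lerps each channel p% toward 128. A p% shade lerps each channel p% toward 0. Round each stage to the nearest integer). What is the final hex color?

#322627

#fe979a is rgb(254, 151, 154).
A 60% tone moves each channel 60% toward 128:
  R: 254 − 75.6 = 178.4 → 178
  G: 151 − 13.8 = 137.2 → 137
  B: 154 − 15.6 = 138.4 → 138
After the tone: rgb(178, 137, 138) = #b2898a.
Lerp each channel 72% toward 0:
  R: 178 + 0.72×(0−178) = 178 − 128.16 = 49.84 → 50
  G: 137 + 0.72×(0−137) = 137 − 98.64 = 38.36 → 38
  B: 138 − 99.36 = 38.64 → 39
rgb(50, 38, 39) = #322627.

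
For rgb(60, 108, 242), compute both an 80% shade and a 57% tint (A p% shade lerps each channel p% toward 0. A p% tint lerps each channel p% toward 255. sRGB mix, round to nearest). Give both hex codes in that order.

80% shade:
  R: 60 − 48 = 12 → 12
  G: 108 − 86.4 = 21.6 → 22
  B: 242 + 0.8×(0−242) = 242 − 193.6 = 48.4 → 48
  → #0C1630
57% tint:
  R: 60 + 0.57×(255−60) = 60 + 111.15 = 171.15 → 171
  G: 108 + 0.57×(255−108) = 108 + 83.79 = 191.79 → 192
  B: 242 + 0.57×(255−242) = 242 + 7.41 = 249.41 → 249
  → #ABC0F9

#0C1630, #ABC0F9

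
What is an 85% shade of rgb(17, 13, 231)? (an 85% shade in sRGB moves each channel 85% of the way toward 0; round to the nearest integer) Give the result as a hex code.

Lerp each channel 85% toward 0:
  R: 17 + 0.85×(0−17) = 17 − 14.45 = 2.55 → 3
  G: 13 + 0.85×(0−13) = 13 − 11.05 = 1.95 → 2
  B: 231 − 196.35 = 34.65 → 35
rgb(3, 2, 35) = #030223.

#030223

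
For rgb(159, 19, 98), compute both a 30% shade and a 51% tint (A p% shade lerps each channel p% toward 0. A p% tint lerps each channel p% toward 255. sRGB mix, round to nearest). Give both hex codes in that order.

#6F0D45, #D08BB2

30% shade:
  R: 159 − 47.7 = 111.3 → 111
  G: 19 − 5.7 = 13.3 → 13
  B: 98 − 29.4 = 68.6 → 69
  → #6F0D45
51% tint:
  R: 159 + 0.51×(255−159) = 159 + 48.96 = 207.96 → 208
  G: 19 + 120.36 = 139.36 → 139
  B: 98 + 80.07 = 178.07 → 178
  → #D08BB2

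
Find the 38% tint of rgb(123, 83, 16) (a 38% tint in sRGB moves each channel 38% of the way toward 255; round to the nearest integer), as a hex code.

A 38% tint moves each channel 38% toward 255:
  R: 123 + 0.38×(255−123) = 123 + 50.16 = 173.16 → 173
  G: 83 + 0.38×(255−83) = 83 + 65.36 = 148.36 → 148
  B: 16 + 90.82 = 106.82 → 107
rgb(173, 148, 107) = #AD946B.

#AD946B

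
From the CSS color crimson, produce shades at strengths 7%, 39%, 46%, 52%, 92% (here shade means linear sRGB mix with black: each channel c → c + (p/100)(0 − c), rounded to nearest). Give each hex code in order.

CSS crimson is rgb(220, 20, 60).
7%: (220 − 15.4 = 204.6→205, 20 − 1.4 = 18.6→19, 60 − 4.2 = 55.8→56) → #CD1338
39%: (220 − 85.8 = 134.2→134, 20 − 7.8 = 12.2→12, 60 − 23.4 = 36.6→37) → #860C25
46%: (220 − 101.2 = 118.8→119, 20 − 9.2 = 10.8→11, 60 − 27.6 = 32.4→32) → #770B20
52%: (220 − 114.4 = 105.6→106, 20 − 10.4 = 9.6→10, 60 − 31.2 = 28.8→29) → #6A0A1D
92%: (220 − 202.4 = 17.6→18, 20 − 18.4 = 1.6→2, 60 − 55.2 = 4.8→5) → #120205

#CD1338, #860C25, #770B20, #6A0A1D, #120205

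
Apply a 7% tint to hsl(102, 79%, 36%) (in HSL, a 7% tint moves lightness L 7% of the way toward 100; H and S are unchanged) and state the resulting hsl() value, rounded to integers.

L moves 7% from 36 toward 100: 36 + 4.48 = 40.48 → 40.
H and S are unchanged.

hsl(102, 79%, 40%)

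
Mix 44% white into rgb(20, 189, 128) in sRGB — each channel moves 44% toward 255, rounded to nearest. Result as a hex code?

A 44% tint moves each channel 44% toward 255:
  R: 20 + 0.44×(255−20) = 20 + 103.4 = 123.4 → 123
  G: 189 + 29.04 = 218.04 → 218
  B: 128 + 0.44×(255−128) = 128 + 55.88 = 183.88 → 184
rgb(123, 218, 184) = #7BDAB8.

#7BDAB8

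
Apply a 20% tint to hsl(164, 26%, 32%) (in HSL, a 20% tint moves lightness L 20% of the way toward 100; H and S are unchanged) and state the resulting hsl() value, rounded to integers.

L moves 20% from 32 toward 100: 32 + 13.6 = 45.6 → 46.
H and S are unchanged.

hsl(164, 26%, 46%)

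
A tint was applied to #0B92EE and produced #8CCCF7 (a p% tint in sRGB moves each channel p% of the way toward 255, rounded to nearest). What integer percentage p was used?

#0B92EE is rgb(11, 146, 238); #8CCCF7 is rgb(140, 204, 247).
On the R channel (widest range): 140 ≈ 11 + (p/100)(255 − 11), so p ≈ 100×(140 − 11)/(255 − 11) = 12900/244 = 52.87.
p = 53 reproduces all three channels after rounding.

53%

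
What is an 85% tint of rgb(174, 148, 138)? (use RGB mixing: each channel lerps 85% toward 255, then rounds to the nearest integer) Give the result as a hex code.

An 85% tint moves each channel 85% toward 255:
  R: 174 + 68.85 = 242.85 → 243
  G: 148 + 90.95 = 238.95 → 239
  B: 138 + 0.85×(255−138) = 138 + 99.45 = 237.45 → 237
rgb(243, 239, 237) = #F3EFED.

#F3EFED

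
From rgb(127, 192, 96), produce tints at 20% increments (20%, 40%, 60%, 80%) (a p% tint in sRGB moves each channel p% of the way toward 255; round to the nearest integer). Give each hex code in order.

#99CD80, #B2D9A0, #CCE6BF, #E5F2DF

20%: (127 + 25.6 = 152.6→153, 192 + 12.6 = 204.6→205, 96 + 31.8 = 127.8→128) → #99CD80
40%: (127 + 51.2 = 178.2→178, 192 + 25.2 = 217.2→217, 96 + 63.6 = 159.6→160) → #B2D9A0
60%: (127 + 76.8 = 203.8→204, 192 + 37.8 = 229.8→230, 96 + 95.4 = 191.4→191) → #CCE6BF
80%: (127 + 102.4 = 229.4→229, 192 + 50.4 = 242.4→242, 96 + 127.2 = 223.2→223) → #E5F2DF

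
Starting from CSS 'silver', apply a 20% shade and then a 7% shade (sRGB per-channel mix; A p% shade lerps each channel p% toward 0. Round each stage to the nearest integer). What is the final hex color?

#8F8F8F

CSS silver is rgb(192, 192, 192).
Lerp each channel 20% toward 0:
  R: 192 + 0.2×(0−192) = 192 − 38.4 = 153.6 → 154
  G: 192 + 0.2×(0−192) = 192 − 38.4 = 153.6 → 154
  B: 192 + 0.2×(0−192) = 192 − 38.4 = 153.6 → 154
After the shade: rgb(154, 154, 154) = #9A9A9A.
Per channel, c → c + 0.07(0 − c):
  R: 154 − 10.78 = 143.22 → 143
  G: 154 + 0.07×(0−154) = 154 − 10.78 = 143.22 → 143
  B: 154 + 0.07×(0−154) = 154 − 10.78 = 143.22 → 143
rgb(143, 143, 143) = #8F8F8F.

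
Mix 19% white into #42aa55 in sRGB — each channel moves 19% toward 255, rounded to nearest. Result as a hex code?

#66ba75

#42aa55 is rgb(66, 170, 85).
A 19% tint moves each channel 19% toward 255:
  R: 66 + 35.91 = 101.91 → 102
  G: 170 + 0.19×(255−170) = 170 + 16.15 = 186.15 → 186
  B: 85 + 0.19×(255−85) = 85 + 32.3 = 117.3 → 117
rgb(102, 186, 117) = #66ba75.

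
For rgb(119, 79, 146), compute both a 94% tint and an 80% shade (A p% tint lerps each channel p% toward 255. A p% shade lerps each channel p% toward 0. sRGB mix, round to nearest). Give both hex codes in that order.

#F7F4F8, #18101D

94% tint:
  R: 119 + 0.94×(255−119) = 119 + 127.84 = 246.84 → 247
  G: 79 + 0.94×(255−79) = 79 + 165.44 = 244.44 → 244
  B: 146 + 0.94×(255−146) = 146 + 102.46 = 248.46 → 248
  → #F7F4F8
80% shade:
  R: 119 + 0.8×(0−119) = 119 − 95.2 = 23.8 → 24
  G: 79 + 0.8×(0−79) = 79 − 63.2 = 15.8 → 16
  B: 146 − 116.8 = 29.2 → 29
  → #18101D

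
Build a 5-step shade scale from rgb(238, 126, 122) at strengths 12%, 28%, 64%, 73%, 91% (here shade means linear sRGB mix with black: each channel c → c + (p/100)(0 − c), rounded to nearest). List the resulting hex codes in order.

12%: (238 − 28.56 = 209.44→209, 126 − 15.12 = 110.88→111, 122 − 14.64 = 107.36→107) → #D16F6B
28%: (238 − 66.64 = 171.36→171, 126 − 35.28 = 90.72→91, 122 − 34.16 = 87.84→88) → #AB5B58
64%: (238 − 152.32 = 85.68→86, 126 − 80.64 = 45.36→45, 122 − 78.08 = 43.92→44) → #562D2C
73%: (238 − 173.74 = 64.26→64, 126 − 91.98 = 34.02→34, 122 − 89.06 = 32.94→33) → #402221
91%: (238 − 216.58 = 21.42→21, 126 − 114.66 = 11.34→11, 122 − 111.02 = 10.98→11) → #150B0B

#D16F6B, #AB5B58, #562D2C, #402221, #150B0B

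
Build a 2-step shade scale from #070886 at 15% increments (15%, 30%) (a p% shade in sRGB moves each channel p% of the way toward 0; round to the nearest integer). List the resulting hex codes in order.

#070886 is rgb(7, 8, 134).
15%: (7 − 1.05 = 5.95→6, 8 − 1.2 = 6.8→7, 134 − 20.1 = 113.9→114) → #060772
30%: (7 − 2.1 = 4.9→5, 8 − 2.4 = 5.6→6, 134 − 40.2 = 93.8→94) → #05065e

#060772, #05065e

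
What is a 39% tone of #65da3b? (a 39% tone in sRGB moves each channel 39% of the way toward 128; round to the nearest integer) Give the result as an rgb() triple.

#65da3b is rgb(101, 218, 59).
Lerp each channel 39% toward 128:
  R: 101 + 0.39×(128−101) = 101 + 10.53 = 111.53 → 112
  G: 218 + 0.39×(128−218) = 218 − 35.1 = 182.9 → 183
  B: 59 + 26.91 = 85.91 → 86

rgb(112, 183, 86)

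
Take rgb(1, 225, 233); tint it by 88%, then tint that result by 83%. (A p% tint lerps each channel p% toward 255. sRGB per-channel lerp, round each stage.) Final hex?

Lerp each channel 88% toward 255:
  R: 1 + 0.88×(255−1) = 1 + 223.52 = 224.52 → 225
  G: 225 + 0.88×(255−225) = 225 + 26.4 = 251.4 → 251
  B: 233 + 19.36 = 252.36 → 252
After the tint: rgb(225, 251, 252) = #e1fbfc.
Per channel, c → c + 0.83(255 − c):
  R: 225 + 0.83×(255−225) = 225 + 24.9 = 249.9 → 250
  G: 251 + 3.32 = 254.32 → 254
  B: 252 + 0.83×(255−252) = 252 + 2.49 = 254.49 → 254
rgb(250, 254, 254) = #fafefe.

#fafefe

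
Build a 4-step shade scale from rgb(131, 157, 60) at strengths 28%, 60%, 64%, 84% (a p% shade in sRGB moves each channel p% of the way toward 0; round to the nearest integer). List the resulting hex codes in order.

28%: (131 − 36.68 = 94.32→94, 157 − 43.96 = 113.04→113, 60 − 16.8 = 43.2→43) → #5E712B
60%: (131 − 78.6 = 52.4→52, 157 − 94.2 = 62.8→63, 60 − 36 = 24→24) → #343F18
64%: (131 − 83.84 = 47.16→47, 157 − 100.48 = 56.52→57, 60 − 38.4 = 21.6→22) → #2F3916
84%: (131 − 110.04 = 20.96→21, 157 − 131.88 = 25.12→25, 60 − 50.4 = 9.6→10) → #15190A

#5E712B, #343F18, #2F3916, #15190A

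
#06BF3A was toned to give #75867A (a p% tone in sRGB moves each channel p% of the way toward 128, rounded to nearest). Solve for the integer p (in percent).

91%

#06BF3A is rgb(6, 191, 58); #75867A is rgb(117, 134, 122).
On the R channel (widest range): 117 ≈ 6 + (p/100)(128 − 6), so p ≈ 100×(117 − 6)/(128 − 6) = 11100/122 = 90.98.
p = 91 reproduces all three channels after rounding.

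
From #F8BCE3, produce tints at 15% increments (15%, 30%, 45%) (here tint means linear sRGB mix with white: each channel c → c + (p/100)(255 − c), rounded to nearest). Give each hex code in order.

#F8BCE3 is rgb(248, 188, 227).
15%: (248 + 1.05 = 249.05→249, 188 + 10.05 = 198.05→198, 227 + 4.2 = 231.2→231) → #F9C6E7
30%: (248 + 2.1 = 250.1→250, 188 + 20.1 = 208.1→208, 227 + 8.4 = 235.4→235) → #FAD0EB
45%: (248 + 3.15 = 251.15→251, 188 + 30.15 = 218.15→218, 227 + 12.6 = 239.6→240) → #FBDAF0

#F9C6E7, #FAD0EB, #FBDAF0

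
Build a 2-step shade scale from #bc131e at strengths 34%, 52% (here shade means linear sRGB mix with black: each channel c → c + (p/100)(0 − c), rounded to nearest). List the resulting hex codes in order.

#7c0d14, #5a090e

#bc131e is rgb(188, 19, 30).
34%: (188 − 63.92 = 124.08→124, 19 − 6.46 = 12.54→13, 30 − 10.2 = 19.8→20) → #7c0d14
52%: (188 − 97.76 = 90.24→90, 19 − 9.88 = 9.12→9, 30 − 15.6 = 14.4→14) → #5a090e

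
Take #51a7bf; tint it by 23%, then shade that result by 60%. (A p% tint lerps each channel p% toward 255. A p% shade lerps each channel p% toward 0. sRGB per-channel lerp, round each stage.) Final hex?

#51a7bf is rgb(81, 167, 191).
A 23% tint moves each channel 23% toward 255:
  R: 81 + 0.23×(255−81) = 81 + 40.02 = 121.02 → 121
  G: 167 + 20.24 = 187.24 → 187
  B: 191 + 0.23×(255−191) = 191 + 14.72 = 205.72 → 206
After the tint: rgb(121, 187, 206) = #79bbce.
Lerp each channel 60% toward 0:
  R: 121 + 0.6×(0−121) = 121 − 72.6 = 48.4 → 48
  G: 187 − 112.2 = 74.8 → 75
  B: 206 + 0.6×(0−206) = 206 − 123.6 = 82.4 → 82
rgb(48, 75, 82) = #304b52.

#304b52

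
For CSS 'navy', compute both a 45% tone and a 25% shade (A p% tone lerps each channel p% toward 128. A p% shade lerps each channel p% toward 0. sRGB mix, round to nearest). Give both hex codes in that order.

#3a3a80, #000060

CSS navy is rgb(0, 0, 128).
45% tone:
  R: 0 + 0.45×(128−0) = 0 + 57.6 = 57.6 → 58
  G: 0 + 0.45×(128−0) = 0 + 57.6 = 57.6 → 58
  B: 128 + 0.45×(128−128) = 128 + 0 = 128 → 128
  → #3a3a80
25% shade:
  R: 0 + 0.25×(0−0) = 0 + 0 = 0 → 0
  G: 0 + 0 = 0 → 0
  B: 128 + 0.25×(0−128) = 128 − 32 = 96 → 96
  → #000060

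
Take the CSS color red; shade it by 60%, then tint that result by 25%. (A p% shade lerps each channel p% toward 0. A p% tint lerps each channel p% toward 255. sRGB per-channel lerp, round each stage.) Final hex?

CSS red is rgb(255, 0, 0).
Lerp each channel 60% toward 0:
  R: 255 + 0.6×(0−255) = 255 − 153 = 102 → 102
  G: 0 + 0.6×(0−0) = 0 + 0 = 0 → 0
  B: 0 + 0.6×(0−0) = 0 + 0 = 0 → 0
After the shade: rgb(102, 0, 0) = #660000.
A 25% tint moves each channel 25% toward 255:
  R: 102 + 38.25 = 140.25 → 140
  G: 0 + 63.75 = 63.75 → 64
  B: 0 + 0.25×(255−0) = 0 + 63.75 = 63.75 → 64
rgb(140, 64, 64) = #8C4040.

#8C4040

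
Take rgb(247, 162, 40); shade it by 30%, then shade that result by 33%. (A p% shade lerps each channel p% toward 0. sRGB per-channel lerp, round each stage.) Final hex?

#744C13

A 30% shade moves each channel 30% toward 0:
  R: 247 + 0.3×(0−247) = 247 − 74.1 = 172.9 → 173
  G: 162 + 0.3×(0−162) = 162 − 48.6 = 113.4 → 113
  B: 40 − 12 = 28 → 28
After the shade: rgb(173, 113, 28) = #AD711C.
A 33% shade moves each channel 33% toward 0:
  R: 173 + 0.33×(0−173) = 173 − 57.09 = 115.91 → 116
  G: 113 + 0.33×(0−113) = 113 − 37.29 = 75.71 → 76
  B: 28 + 0.33×(0−28) = 28 − 9.24 = 18.76 → 19
rgb(116, 76, 19) = #744C13.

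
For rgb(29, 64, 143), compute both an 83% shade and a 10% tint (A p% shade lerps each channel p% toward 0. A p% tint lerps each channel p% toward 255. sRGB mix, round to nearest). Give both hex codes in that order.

#050B18, #34539A

83% shade:
  R: 29 + 0.83×(0−29) = 29 − 24.07 = 4.93 → 5
  G: 64 + 0.83×(0−64) = 64 − 53.12 = 10.88 → 11
  B: 143 − 118.69 = 24.31 → 24
  → #050B18
10% tint:
  R: 29 + 0.1×(255−29) = 29 + 22.6 = 51.6 → 52
  G: 64 + 0.1×(255−64) = 64 + 19.1 = 83.1 → 83
  B: 143 + 0.1×(255−143) = 143 + 11.2 = 154.2 → 154
  → #34539A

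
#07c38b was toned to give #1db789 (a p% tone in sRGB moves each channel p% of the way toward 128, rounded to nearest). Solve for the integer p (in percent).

18%

#07c38b is rgb(7, 195, 139); #1db789 is rgb(29, 183, 137).
On the R channel (widest range): 29 ≈ 7 + (p/100)(128 − 7), so p ≈ 100×(29 − 7)/(128 − 7) = 2200/121 = 18.18.
p = 18 reproduces all three channels after rounding.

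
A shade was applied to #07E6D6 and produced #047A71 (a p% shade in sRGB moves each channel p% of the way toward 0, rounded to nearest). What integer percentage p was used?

#07E6D6 is rgb(7, 230, 214); #047A71 is rgb(4, 122, 113).
On the G channel (widest range): 122 ≈ 230 + (p/100)(0 − 230), so p ≈ 100×(122 − 230)/(0 − 230) = -10800/-230 = 46.96.
p = 47 reproduces all three channels after rounding.

47%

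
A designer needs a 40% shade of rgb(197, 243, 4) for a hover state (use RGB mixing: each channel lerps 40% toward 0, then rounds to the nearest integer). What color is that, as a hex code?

Lerp each channel 40% toward 0:
  R: 197 + 0.4×(0−197) = 197 − 78.8 = 118.2 → 118
  G: 243 − 97.2 = 145.8 → 146
  B: 4 + 0.4×(0−4) = 4 − 1.6 = 2.4 → 2
rgb(118, 146, 2) = #769202.

#769202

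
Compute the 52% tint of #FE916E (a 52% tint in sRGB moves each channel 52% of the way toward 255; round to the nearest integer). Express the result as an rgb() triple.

rgb(255, 202, 185)

#FE916E is rgb(254, 145, 110).
Lerp each channel 52% toward 255:
  R: 254 + 0.52×(255−254) = 254 + 0.52 = 254.52 → 255
  G: 145 + 0.52×(255−145) = 145 + 57.2 = 202.2 → 202
  B: 110 + 0.52×(255−110) = 110 + 75.4 = 185.4 → 185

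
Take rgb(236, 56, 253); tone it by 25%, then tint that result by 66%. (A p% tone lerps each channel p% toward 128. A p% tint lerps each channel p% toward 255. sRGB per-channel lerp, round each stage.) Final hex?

#EFC1F4

Per channel, c → c + 0.25(128 − c):
  R: 236 + 0.25×(128−236) = 236 − 27 = 209 → 209
  G: 56 + 0.25×(128−56) = 56 + 18 = 74 → 74
  B: 253 + 0.25×(128−253) = 253 − 31.25 = 221.75 → 222
After the tone: rgb(209, 74, 222) = #D14ADE.
A 66% tint moves each channel 66% toward 255:
  R: 209 + 30.36 = 239.36 → 239
  G: 74 + 119.46 = 193.46 → 193
  B: 222 + 0.66×(255−222) = 222 + 21.78 = 243.78 → 244
rgb(239, 193, 244) = #EFC1F4.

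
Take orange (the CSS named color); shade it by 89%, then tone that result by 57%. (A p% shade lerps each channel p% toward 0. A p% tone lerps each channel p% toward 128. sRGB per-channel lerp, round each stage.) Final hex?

CSS orange is rgb(255, 165, 0).
Per channel, c → c + 0.89(0 − c):
  R: 255 + 0.89×(0−255) = 255 − 226.95 = 28.05 → 28
  G: 165 + 0.89×(0−165) = 165 − 146.85 = 18.15 → 18
  B: 0 + 0 = 0 → 0
After the shade: rgb(28, 18, 0) = #1c1200.
Lerp each channel 57% toward 128:
  R: 28 + 57 = 85 → 85
  G: 18 + 62.7 = 80.7 → 81
  B: 0 + 72.96 = 72.96 → 73
rgb(85, 81, 73) = #555149.

#555149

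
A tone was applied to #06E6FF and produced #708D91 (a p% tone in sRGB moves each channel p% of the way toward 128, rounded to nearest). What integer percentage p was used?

87%

#06E6FF is rgb(6, 230, 255); #708D91 is rgb(112, 141, 145).
On the B channel (widest range): 145 ≈ 255 + (p/100)(128 − 255), so p ≈ 100×(145 − 255)/(128 − 255) = -11000/-127 = 86.61.
p = 87 reproduces all three channels after rounding.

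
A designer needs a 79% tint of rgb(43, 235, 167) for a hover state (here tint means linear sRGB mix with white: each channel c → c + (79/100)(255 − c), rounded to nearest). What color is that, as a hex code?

#d2fbed

Lerp each channel 79% toward 255:
  R: 43 + 0.79×(255−43) = 43 + 167.48 = 210.48 → 210
  G: 235 + 0.79×(255−235) = 235 + 15.8 = 250.8 → 251
  B: 167 + 69.52 = 236.52 → 237
rgb(210, 251, 237) = #d2fbed.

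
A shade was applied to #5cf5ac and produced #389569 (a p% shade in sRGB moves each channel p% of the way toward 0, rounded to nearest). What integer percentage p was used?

#5cf5ac is rgb(92, 245, 172); #389569 is rgb(56, 149, 105).
On the G channel (widest range): 149 ≈ 245 + (p/100)(0 − 245), so p ≈ 100×(149 − 245)/(0 − 245) = -9600/-245 = 39.18.
p = 39 reproduces all three channels after rounding.

39%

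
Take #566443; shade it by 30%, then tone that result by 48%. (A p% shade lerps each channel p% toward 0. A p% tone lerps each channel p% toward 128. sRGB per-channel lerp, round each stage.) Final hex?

#5d6256

#566443 is rgb(86, 100, 67).
Per channel, c → c + 0.3(0 − c):
  R: 86 + 0.3×(0−86) = 86 − 25.8 = 60.2 → 60
  G: 100 + 0.3×(0−100) = 100 − 30 = 70 → 70
  B: 67 + 0.3×(0−67) = 67 − 20.1 = 46.9 → 47
After the shade: rgb(60, 70, 47) = #3c462f.
A 48% tone moves each channel 48% toward 128:
  R: 60 + 32.64 = 92.64 → 93
  G: 70 + 27.84 = 97.84 → 98
  B: 47 + 0.48×(128−47) = 47 + 38.88 = 85.88 → 86
rgb(93, 98, 86) = #5d6256.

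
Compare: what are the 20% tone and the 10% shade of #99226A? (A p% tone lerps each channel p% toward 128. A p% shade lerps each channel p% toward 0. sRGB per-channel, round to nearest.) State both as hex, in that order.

#94356E, #8A1F5F

#99226A is rgb(153, 34, 106).
20% tone:
  R: 153 + 0.2×(128−153) = 153 − 5 = 148 → 148
  G: 34 + 18.8 = 52.8 → 53
  B: 106 + 4.4 = 110.4 → 110
  → #94356E
10% shade:
  R: 153 − 15.3 = 137.7 → 138
  G: 34 + 0.1×(0−34) = 34 − 3.4 = 30.6 → 31
  B: 106 − 10.6 = 95.4 → 95
  → #8A1F5F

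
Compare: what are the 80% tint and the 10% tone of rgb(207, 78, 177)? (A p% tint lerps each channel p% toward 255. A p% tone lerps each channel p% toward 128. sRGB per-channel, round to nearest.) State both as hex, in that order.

80% tint:
  R: 207 + 0.8×(255−207) = 207 + 38.4 = 245.4 → 245
  G: 78 + 0.8×(255−78) = 78 + 141.6 = 219.6 → 220
  B: 177 + 0.8×(255−177) = 177 + 62.4 = 239.4 → 239
  → #F5DCEF
10% tone:
  R: 207 − 7.9 = 199.1 → 199
  G: 78 + 5 = 83 → 83
  B: 177 − 4.9 = 172.1 → 172
  → #C753AC

#F5DCEF, #C753AC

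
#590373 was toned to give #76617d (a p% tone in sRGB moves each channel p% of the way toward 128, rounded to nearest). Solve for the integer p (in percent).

75%

#590373 is rgb(89, 3, 115); #76617d is rgb(118, 97, 125).
On the G channel (widest range): 97 ≈ 3 + (p/100)(128 − 3), so p ≈ 100×(97 − 3)/(128 − 3) = 9400/125 = 75.20.
p = 75 reproduces all three channels after rounding.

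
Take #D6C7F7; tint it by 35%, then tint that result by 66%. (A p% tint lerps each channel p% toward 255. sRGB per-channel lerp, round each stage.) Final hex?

#F6F3FD

#D6C7F7 is rgb(214, 199, 247).
Per channel, c → c + 0.35(255 − c):
  R: 214 + 0.35×(255−214) = 214 + 14.35 = 228.35 → 228
  G: 199 + 19.6 = 218.6 → 219
  B: 247 + 2.8 = 249.8 → 250
After the tint: rgb(228, 219, 250) = #E4DBFA.
Lerp each channel 66% toward 255:
  R: 228 + 0.66×(255−228) = 228 + 17.82 = 245.82 → 246
  G: 219 + 23.76 = 242.76 → 243
  B: 250 + 3.3 = 253.3 → 253
rgb(246, 243, 253) = #F6F3FD.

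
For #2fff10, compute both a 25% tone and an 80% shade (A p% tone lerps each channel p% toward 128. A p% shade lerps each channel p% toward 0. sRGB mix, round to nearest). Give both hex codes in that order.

#43df2c, #093303

#2fff10 is rgb(47, 255, 16).
25% tone:
  R: 47 + 0.25×(128−47) = 47 + 20.25 = 67.25 → 67
  G: 255 + 0.25×(128−255) = 255 − 31.75 = 223.25 → 223
  B: 16 + 28 = 44 → 44
  → #43df2c
80% shade:
  R: 47 − 37.6 = 9.4 → 9
  G: 255 − 204 = 51 → 51
  B: 16 + 0.8×(0−16) = 16 − 12.8 = 3.2 → 3
  → #093303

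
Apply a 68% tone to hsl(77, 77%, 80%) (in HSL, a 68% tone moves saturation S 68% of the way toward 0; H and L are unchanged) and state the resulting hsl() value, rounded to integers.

S moves 68% from 77 toward 0: 77 − 52.36 = 24.64 → 25.
H and L are unchanged.

hsl(77, 25%, 80%)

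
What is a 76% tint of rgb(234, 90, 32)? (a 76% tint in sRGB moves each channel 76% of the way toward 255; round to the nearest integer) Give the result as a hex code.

#fad7c9

A 76% tint moves each channel 76% toward 255:
  R: 234 + 0.76×(255−234) = 234 + 15.96 = 249.96 → 250
  G: 90 + 0.76×(255−90) = 90 + 125.4 = 215.4 → 215
  B: 32 + 0.76×(255−32) = 32 + 169.48 = 201.48 → 201
rgb(250, 215, 201) = #fad7c9.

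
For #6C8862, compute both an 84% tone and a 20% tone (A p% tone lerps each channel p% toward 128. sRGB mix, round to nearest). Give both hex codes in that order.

#6C8862 is rgb(108, 136, 98).
84% tone:
  R: 108 + 0.84×(128−108) = 108 + 16.8 = 124.8 → 125
  G: 136 + 0.84×(128−136) = 136 − 6.72 = 129.28 → 129
  B: 98 + 0.84×(128−98) = 98 + 25.2 = 123.2 → 123
  → #7D817B
20% tone:
  R: 108 + 0.2×(128−108) = 108 + 4 = 112 → 112
  G: 136 + 0.2×(128−136) = 136 − 1.6 = 134.4 → 134
  B: 98 + 0.2×(128−98) = 98 + 6 = 104 → 104
  → #708668

#7D817B, #708668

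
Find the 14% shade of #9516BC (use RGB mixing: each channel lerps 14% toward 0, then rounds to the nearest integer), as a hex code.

#9516BC is rgb(149, 22, 188).
A 14% shade moves each channel 14% toward 0:
  R: 149 + 0.14×(0−149) = 149 − 20.86 = 128.14 → 128
  G: 22 + 0.14×(0−22) = 22 − 3.08 = 18.92 → 19
  B: 188 − 26.32 = 161.68 → 162
rgb(128, 19, 162) = #8013A2.

#8013A2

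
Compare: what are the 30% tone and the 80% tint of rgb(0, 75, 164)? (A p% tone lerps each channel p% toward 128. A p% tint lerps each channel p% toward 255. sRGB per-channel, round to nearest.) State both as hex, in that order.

30% tone:
  R: 0 + 0.3×(128−0) = 0 + 38.4 = 38.4 → 38
  G: 75 + 0.3×(128−75) = 75 + 15.9 = 90.9 → 91
  B: 164 − 10.8 = 153.2 → 153
  → #265B99
80% tint:
  R: 0 + 204 = 204 → 204
  G: 75 + 0.8×(255−75) = 75 + 144 = 219 → 219
  B: 164 + 0.8×(255−164) = 164 + 72.8 = 236.8 → 237
  → #CCDBED

#265B99, #CCDBED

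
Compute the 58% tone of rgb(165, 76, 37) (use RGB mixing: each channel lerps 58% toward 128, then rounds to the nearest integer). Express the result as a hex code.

A 58% tone moves each channel 58% toward 128:
  R: 165 + 0.58×(128−165) = 165 − 21.46 = 143.54 → 144
  G: 76 + 30.16 = 106.16 → 106
  B: 37 + 0.58×(128−37) = 37 + 52.78 = 89.78 → 90
rgb(144, 106, 90) = #906a5a.

#906a5a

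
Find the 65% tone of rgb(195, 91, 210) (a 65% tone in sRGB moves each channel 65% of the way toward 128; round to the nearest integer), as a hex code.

#97739d

Lerp each channel 65% toward 128:
  R: 195 + 0.65×(128−195) = 195 − 43.55 = 151.45 → 151
  G: 91 + 0.65×(128−91) = 91 + 24.05 = 115.05 → 115
  B: 210 − 53.3 = 156.7 → 157
rgb(151, 115, 157) = #97739d.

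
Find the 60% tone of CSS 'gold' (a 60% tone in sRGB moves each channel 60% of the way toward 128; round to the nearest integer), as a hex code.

CSS gold is rgb(255, 215, 0).
Per channel, c → c + 0.6(128 − c):
  R: 255 + 0.6×(128−255) = 255 − 76.2 = 178.8 → 179
  G: 215 + 0.6×(128−215) = 215 − 52.2 = 162.8 → 163
  B: 0 + 0.6×(128−0) = 0 + 76.8 = 76.8 → 77
rgb(179, 163, 77) = #b3a34d.

#b3a34d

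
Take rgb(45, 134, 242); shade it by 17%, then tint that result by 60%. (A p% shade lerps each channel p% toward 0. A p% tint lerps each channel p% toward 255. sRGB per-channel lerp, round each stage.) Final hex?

#A8C5E9

Lerp each channel 17% toward 0:
  R: 45 − 7.65 = 37.35 → 37
  G: 134 − 22.78 = 111.22 → 111
  B: 242 − 41.14 = 200.86 → 201
After the shade: rgb(37, 111, 201) = #256FC9.
Per channel, c → c + 0.6(255 − c):
  R: 37 + 130.8 = 167.8 → 168
  G: 111 + 0.6×(255−111) = 111 + 86.4 = 197.4 → 197
  B: 201 + 0.6×(255−201) = 201 + 32.4 = 233.4 → 233
rgb(168, 197, 233) = #A8C5E9.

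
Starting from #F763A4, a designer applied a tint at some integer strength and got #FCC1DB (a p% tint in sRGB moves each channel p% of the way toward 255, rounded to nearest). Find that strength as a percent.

#F763A4 is rgb(247, 99, 164); #FCC1DB is rgb(252, 193, 219).
On the G channel (widest range): 193 ≈ 99 + (p/100)(255 − 99), so p ≈ 100×(193 − 99)/(255 − 99) = 9400/156 = 60.26.
p = 60 reproduces all three channels after rounding.

60%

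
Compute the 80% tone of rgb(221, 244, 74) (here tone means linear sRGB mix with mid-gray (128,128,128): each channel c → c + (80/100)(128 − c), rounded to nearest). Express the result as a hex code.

#939775

An 80% tone moves each channel 80% toward 128:
  R: 221 + 0.8×(128−221) = 221 − 74.4 = 146.6 → 147
  G: 244 − 92.8 = 151.2 → 151
  B: 74 + 43.2 = 117.2 → 117
rgb(147, 151, 117) = #939775.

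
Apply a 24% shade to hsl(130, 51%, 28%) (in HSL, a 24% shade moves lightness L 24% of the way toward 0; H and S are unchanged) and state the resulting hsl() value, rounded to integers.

L moves 24% from 28 toward 0: 28 − 6.72 = 21.28 → 21.
H and S are unchanged.

hsl(130, 51%, 21%)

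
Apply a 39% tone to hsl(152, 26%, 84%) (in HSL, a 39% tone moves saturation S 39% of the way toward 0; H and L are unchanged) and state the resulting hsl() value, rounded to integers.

S moves 39% from 26 toward 0: 26 − 10.14 = 15.86 → 16.
H and L are unchanged.

hsl(152, 16%, 84%)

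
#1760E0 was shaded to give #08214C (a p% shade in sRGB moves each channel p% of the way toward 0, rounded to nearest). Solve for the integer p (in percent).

66%

#1760E0 is rgb(23, 96, 224); #08214C is rgb(8, 33, 76).
On the B channel (widest range): 76 ≈ 224 + (p/100)(0 − 224), so p ≈ 100×(76 − 224)/(0 − 224) = -14800/-224 = 66.07.
p = 66 reproduces all three channels after rounding.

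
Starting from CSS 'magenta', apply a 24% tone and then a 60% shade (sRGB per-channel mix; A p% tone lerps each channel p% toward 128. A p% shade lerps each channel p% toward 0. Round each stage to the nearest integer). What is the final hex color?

CSS magenta is rgb(255, 0, 255).
A 24% tone moves each channel 24% toward 128:
  R: 255 − 30.48 = 224.52 → 225
  G: 0 + 30.72 = 30.72 → 31
  B: 255 + 0.24×(128−255) = 255 − 30.48 = 224.52 → 225
After the tone: rgb(225, 31, 225) = #e11fe1.
Lerp each channel 60% toward 0:
  R: 225 − 135 = 90 → 90
  G: 31 − 18.6 = 12.4 → 12
  B: 225 + 0.6×(0−225) = 225 − 135 = 90 → 90
rgb(90, 12, 90) = #5a0c5a.

#5a0c5a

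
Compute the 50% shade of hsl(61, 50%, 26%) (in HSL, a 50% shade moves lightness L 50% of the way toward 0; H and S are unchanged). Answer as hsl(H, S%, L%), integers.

L moves 50% from 26 toward 0: 26 − 13 = 13 → 13.
H and S are unchanged.

hsl(61, 50%, 13%)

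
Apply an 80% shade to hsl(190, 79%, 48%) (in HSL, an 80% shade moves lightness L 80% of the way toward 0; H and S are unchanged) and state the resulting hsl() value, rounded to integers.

hsl(190, 79%, 10%)

L moves 80% from 48 toward 0: 48 − 38.4 = 9.6 → 10.
H and S are unchanged.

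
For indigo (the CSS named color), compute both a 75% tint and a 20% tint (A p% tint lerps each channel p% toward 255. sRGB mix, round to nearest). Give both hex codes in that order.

CSS indigo is rgb(75, 0, 130).
75% tint:
  R: 75 + 0.75×(255−75) = 75 + 135 = 210 → 210
  G: 0 + 0.75×(255−0) = 0 + 191.25 = 191.25 → 191
  B: 130 + 93.75 = 223.75 → 224
  → #D2BFE0
20% tint:
  R: 75 + 0.2×(255−75) = 75 + 36 = 111 → 111
  G: 0 + 0.2×(255−0) = 0 + 51 = 51 → 51
  B: 130 + 0.2×(255−130) = 130 + 25 = 155 → 155
  → #6F339B

#D2BFE0, #6F339B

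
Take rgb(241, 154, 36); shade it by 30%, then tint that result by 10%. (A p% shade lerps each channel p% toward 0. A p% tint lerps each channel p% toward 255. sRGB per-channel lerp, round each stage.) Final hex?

#B27B30

Lerp each channel 30% toward 0:
  R: 241 − 72.3 = 168.7 → 169
  G: 154 + 0.3×(0−154) = 154 − 46.2 = 107.8 → 108
  B: 36 + 0.3×(0−36) = 36 − 10.8 = 25.2 → 25
After the shade: rgb(169, 108, 25) = #A96C19.
A 10% tint moves each channel 10% toward 255:
  R: 169 + 0.1×(255−169) = 169 + 8.6 = 177.6 → 178
  G: 108 + 14.7 = 122.7 → 123
  B: 25 + 23 = 48 → 48
rgb(178, 123, 48) = #B27B30.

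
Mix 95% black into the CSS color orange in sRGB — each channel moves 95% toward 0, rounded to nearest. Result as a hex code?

CSS orange is rgb(255, 165, 0).
A 95% shade moves each channel 95% toward 0:
  R: 255 + 0.95×(0−255) = 255 − 242.25 = 12.75 → 13
  G: 165 − 156.75 = 8.25 → 8
  B: 0 + 0 = 0 → 0
rgb(13, 8, 0) = #0D0800.

#0D0800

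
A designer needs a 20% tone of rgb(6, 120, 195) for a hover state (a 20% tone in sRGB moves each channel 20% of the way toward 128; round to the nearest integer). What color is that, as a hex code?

#1E7AB6

Lerp each channel 20% toward 128:
  R: 6 + 0.2×(128−6) = 6 + 24.4 = 30.4 → 30
  G: 120 + 0.2×(128−120) = 120 + 1.6 = 121.6 → 122
  B: 195 + 0.2×(128−195) = 195 − 13.4 = 181.6 → 182
rgb(30, 122, 182) = #1E7AB6.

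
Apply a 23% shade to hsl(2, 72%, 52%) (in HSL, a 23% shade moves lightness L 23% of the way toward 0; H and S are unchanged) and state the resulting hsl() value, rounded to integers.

L moves 23% from 52 toward 0: 52 − 11.96 = 40.04 → 40.
H and S are unchanged.

hsl(2, 72%, 40%)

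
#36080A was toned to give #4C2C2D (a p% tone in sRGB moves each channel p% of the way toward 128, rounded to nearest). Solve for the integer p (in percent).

#36080A is rgb(54, 8, 10); #4C2C2D is rgb(76, 44, 45).
On the G channel (widest range): 44 ≈ 8 + (p/100)(128 − 8), so p ≈ 100×(44 − 8)/(128 − 8) = 3600/120 = 30.00.
p = 30 reproduces all three channels after rounding.

30%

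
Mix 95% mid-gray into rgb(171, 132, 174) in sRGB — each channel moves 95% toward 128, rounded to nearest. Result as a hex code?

Per channel, c → c + 0.95(128 − c):
  R: 171 + 0.95×(128−171) = 171 − 40.85 = 130.15 → 130
  G: 132 + 0.95×(128−132) = 132 − 3.8 = 128.2 → 128
  B: 174 − 43.7 = 130.3 → 130
rgb(130, 128, 130) = #828082.

#828082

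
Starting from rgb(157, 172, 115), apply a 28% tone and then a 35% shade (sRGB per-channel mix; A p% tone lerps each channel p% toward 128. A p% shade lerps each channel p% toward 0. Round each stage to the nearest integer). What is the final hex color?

#61684d

Lerp each channel 28% toward 128:
  R: 157 + 0.28×(128−157) = 157 − 8.12 = 148.88 → 149
  G: 172 − 12.32 = 159.68 → 160
  B: 115 + 0.28×(128−115) = 115 + 3.64 = 118.64 → 119
After the tone: rgb(149, 160, 119) = #95a077.
Lerp each channel 35% toward 0:
  R: 149 + 0.35×(0−149) = 149 − 52.15 = 96.85 → 97
  G: 160 − 56 = 104 → 104
  B: 119 + 0.35×(0−119) = 119 − 41.65 = 77.35 → 77
rgb(97, 104, 77) = #61684d.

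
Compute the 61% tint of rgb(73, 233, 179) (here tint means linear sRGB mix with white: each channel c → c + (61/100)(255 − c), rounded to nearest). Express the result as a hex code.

Lerp each channel 61% toward 255:
  R: 73 + 0.61×(255−73) = 73 + 111.02 = 184.02 → 184
  G: 233 + 0.61×(255−233) = 233 + 13.42 = 246.42 → 246
  B: 179 + 46.36 = 225.36 → 225
rgb(184, 246, 225) = #b8f6e1.

#b8f6e1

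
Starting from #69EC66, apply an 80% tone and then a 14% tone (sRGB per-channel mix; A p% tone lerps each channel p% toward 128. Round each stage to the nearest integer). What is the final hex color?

#69EC66 is rgb(105, 236, 102).
Per channel, c → c + 0.8(128 − c):
  R: 105 + 18.4 = 123.4 → 123
  G: 236 + 0.8×(128−236) = 236 − 86.4 = 149.6 → 150
  B: 102 + 0.8×(128−102) = 102 + 20.8 = 122.8 → 123
After the tone: rgb(123, 150, 123) = #7B967B.
Lerp each channel 14% toward 128:
  R: 123 + 0.14×(128−123) = 123 + 0.7 = 123.7 → 124
  G: 150 + 0.14×(128−150) = 150 − 3.08 = 146.92 → 147
  B: 123 + 0.14×(128−123) = 123 + 0.7 = 123.7 → 124
rgb(124, 147, 124) = #7C937C.

#7C937C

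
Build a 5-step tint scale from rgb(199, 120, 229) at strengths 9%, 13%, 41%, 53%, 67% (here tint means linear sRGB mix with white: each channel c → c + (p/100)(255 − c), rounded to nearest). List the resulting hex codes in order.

9%: (199 + 5.04 = 204.04→204, 120 + 12.15 = 132.15→132, 229 + 2.34 = 231.34→231) → #cc84e7
13%: (199 + 7.28 = 206.28→206, 120 + 17.55 = 137.55→138, 229 + 3.38 = 232.38→232) → #ce8ae8
41%: (199 + 22.96 = 221.96→222, 120 + 55.35 = 175.35→175, 229 + 10.66 = 239.66→240) → #deaff0
53%: (199 + 29.68 = 228.68→229, 120 + 71.55 = 191.55→192, 229 + 13.78 = 242.78→243) → #e5c0f3
67%: (199 + 37.52 = 236.52→237, 120 + 90.45 = 210.45→210, 229 + 17.42 = 246.42→246) → #edd2f6

#cc84e7, #ce8ae8, #deaff0, #e5c0f3, #edd2f6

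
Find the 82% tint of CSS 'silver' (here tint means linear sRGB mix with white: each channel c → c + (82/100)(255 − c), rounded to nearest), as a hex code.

#F4F4F4

CSS silver is rgb(192, 192, 192).
Per channel, c → c + 0.82(255 − c):
  R: 192 + 0.82×(255−192) = 192 + 51.66 = 243.66 → 244
  G: 192 + 0.82×(255−192) = 192 + 51.66 = 243.66 → 244
  B: 192 + 0.82×(255−192) = 192 + 51.66 = 243.66 → 244
rgb(244, 244, 244) = #F4F4F4.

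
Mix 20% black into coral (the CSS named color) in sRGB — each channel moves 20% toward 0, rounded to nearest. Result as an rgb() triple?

rgb(204, 102, 64)

CSS coral is rgb(255, 127, 80).
Lerp each channel 20% toward 0:
  R: 255 + 0.2×(0−255) = 255 − 51 = 204 → 204
  G: 127 − 25.4 = 101.6 → 102
  B: 80 − 16 = 64 → 64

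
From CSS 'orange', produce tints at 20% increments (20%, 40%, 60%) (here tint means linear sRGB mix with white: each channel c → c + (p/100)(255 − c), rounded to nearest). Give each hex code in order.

#ffb733, #ffc966, #ffdb99

CSS orange is rgb(255, 165, 0).
20%: (255→255, 165 + 18 = 183→183, 0 + 51 = 51→51) → #ffb733
40%: (255→255, 165 + 36 = 201→201, 0 + 102 = 102→102) → #ffc966
60%: (255→255, 165 + 54 = 219→219, 0 + 153 = 153→153) → #ffdb99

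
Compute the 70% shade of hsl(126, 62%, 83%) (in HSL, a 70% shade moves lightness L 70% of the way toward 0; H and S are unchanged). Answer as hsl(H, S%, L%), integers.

L moves 70% from 83 toward 0: 83 − 58.1 = 24.9 → 25.
H and S are unchanged.

hsl(126, 62%, 25%)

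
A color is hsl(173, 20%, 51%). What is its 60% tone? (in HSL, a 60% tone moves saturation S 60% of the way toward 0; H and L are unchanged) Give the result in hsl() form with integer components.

S moves 60% from 20 toward 0: 20 − 12 = 8 → 8.
H and L are unchanged.

hsl(173, 8%, 51%)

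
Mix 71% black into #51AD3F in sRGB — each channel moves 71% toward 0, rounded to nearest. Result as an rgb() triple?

#51AD3F is rgb(81, 173, 63).
Lerp each channel 71% toward 0:
  R: 81 − 57.51 = 23.49 → 23
  G: 173 + 0.71×(0−173) = 173 − 122.83 = 50.17 → 50
  B: 63 + 0.71×(0−63) = 63 − 44.73 = 18.27 → 18

rgb(23, 50, 18)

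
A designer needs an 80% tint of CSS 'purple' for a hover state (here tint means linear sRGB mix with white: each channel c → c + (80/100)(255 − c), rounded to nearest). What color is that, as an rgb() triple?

CSS purple is rgb(128, 0, 128).
An 80% tint moves each channel 80% toward 255:
  R: 128 + 0.8×(255−128) = 128 + 101.6 = 229.6 → 230
  G: 0 + 0.8×(255−0) = 0 + 204 = 204 → 204
  B: 128 + 0.8×(255−128) = 128 + 101.6 = 229.6 → 230

rgb(230, 204, 230)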